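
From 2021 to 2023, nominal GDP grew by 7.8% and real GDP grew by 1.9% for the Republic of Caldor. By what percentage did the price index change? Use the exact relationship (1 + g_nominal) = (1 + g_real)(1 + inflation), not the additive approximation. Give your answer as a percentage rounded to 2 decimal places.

(1 + g_nom) = (1 + g_real)(1 + π), so π = 1.0780 / 1.0190 − 1 = 0.05790.

5.79%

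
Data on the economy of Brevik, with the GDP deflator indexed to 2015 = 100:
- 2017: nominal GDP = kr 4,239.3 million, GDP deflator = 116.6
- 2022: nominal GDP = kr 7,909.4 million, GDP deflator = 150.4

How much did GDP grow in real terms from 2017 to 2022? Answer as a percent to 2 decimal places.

Deflate each year: 2017 → 4239.3/1.166 = 3635.76; 2022 → 7909.4/1.504 = 5258.91.
So real GDP changed by 5258.91/3635.76 − 1 = 0.4464, i.e. 44.64%.

44.64%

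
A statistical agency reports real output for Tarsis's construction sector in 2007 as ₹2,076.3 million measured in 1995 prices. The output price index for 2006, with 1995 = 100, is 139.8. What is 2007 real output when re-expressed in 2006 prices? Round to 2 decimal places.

₹2,902.67 million

Real output in 2006 prices = Real output in 1995 prices × (P_2006/P_1995) = 2076.3 × 1.398 = 2902.67.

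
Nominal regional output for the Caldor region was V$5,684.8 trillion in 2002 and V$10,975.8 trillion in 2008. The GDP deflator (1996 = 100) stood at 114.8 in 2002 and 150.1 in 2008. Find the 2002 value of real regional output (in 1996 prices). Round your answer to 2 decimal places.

Real regional output = Nominal / (GDP deflator/100) = 5684.8 / 1.148 = 4951.92.

V$4,951.92 trillion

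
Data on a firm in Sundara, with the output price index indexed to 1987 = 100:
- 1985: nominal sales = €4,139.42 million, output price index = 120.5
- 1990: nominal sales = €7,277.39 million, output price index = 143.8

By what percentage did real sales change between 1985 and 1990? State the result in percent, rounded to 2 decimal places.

47.32%

Deflate each year: 1985 → 4139.42/1.205 = 3435.20; 1990 → 7277.39/1.438 = 5060.77.
So real sales changed by 5060.77/3435.20 − 1 = 0.4732, i.e. 47.32%.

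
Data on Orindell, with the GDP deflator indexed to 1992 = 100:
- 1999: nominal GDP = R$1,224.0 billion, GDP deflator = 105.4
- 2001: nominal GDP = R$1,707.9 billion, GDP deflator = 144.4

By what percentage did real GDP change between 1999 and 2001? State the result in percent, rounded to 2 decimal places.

1.85%

Deflate each year: 1999 → 1224.0/1.054 = 1161.29; 2001 → 1707.9/1.444 = 1182.76.
So real GDP changed by 1182.76/1161.29 − 1 = 0.0185, i.e. 1.85%.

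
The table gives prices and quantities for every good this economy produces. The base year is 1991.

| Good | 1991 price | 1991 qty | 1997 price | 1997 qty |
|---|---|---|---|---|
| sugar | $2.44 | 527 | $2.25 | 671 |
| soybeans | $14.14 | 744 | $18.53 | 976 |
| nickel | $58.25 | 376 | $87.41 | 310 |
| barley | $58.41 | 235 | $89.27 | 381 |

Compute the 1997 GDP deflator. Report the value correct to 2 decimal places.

144.76

Nominal GDP 1997 = 2.25·671 + 18.53·976 + 87.41·310 + 89.27·381 = 80704.00.
Real GDP 1997 (at 1991 prices) = 2.44·671 + 14.14·976 + 58.25·310 + 58.41·381 = 55749.59.
Deflator = Nominal/Real × 100 = 80704.00/55749.59 × 100 = 144.762.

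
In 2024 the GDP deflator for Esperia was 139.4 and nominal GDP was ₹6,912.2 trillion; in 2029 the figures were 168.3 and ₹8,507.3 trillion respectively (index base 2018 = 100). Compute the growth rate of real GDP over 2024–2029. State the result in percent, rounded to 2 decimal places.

1.94%

Real GDP 2024 = 6912.2 / 1.394 = 4958.54.
Real GDP 2029 = 8507.3 / 1.683 = 5054.84.
Real growth = 5054.84 / 4958.54 − 1 = 0.0194.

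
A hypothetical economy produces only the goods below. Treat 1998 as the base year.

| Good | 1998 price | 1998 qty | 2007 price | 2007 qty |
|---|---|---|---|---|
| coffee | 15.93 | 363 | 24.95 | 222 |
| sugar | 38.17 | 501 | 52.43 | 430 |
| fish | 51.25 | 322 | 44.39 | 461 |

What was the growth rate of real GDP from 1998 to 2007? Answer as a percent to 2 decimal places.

5.23%

Real GDP 1998 = Nominal GDP 1998 = 15.93·363 + 38.17·501 + 51.25·322 = 41408.26.
Real GDP 2007 (at 1998 prices) = 15.93·222 + 38.17·430 + 51.25·461 = 43575.81.
Real growth = 43575.81/41408.26 − 1 = 0.0523.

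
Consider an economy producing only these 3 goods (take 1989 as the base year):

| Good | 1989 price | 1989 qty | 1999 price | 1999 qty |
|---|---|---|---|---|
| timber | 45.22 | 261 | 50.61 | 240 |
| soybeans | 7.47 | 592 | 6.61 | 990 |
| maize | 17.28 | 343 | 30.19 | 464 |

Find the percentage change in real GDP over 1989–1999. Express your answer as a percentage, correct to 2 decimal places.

18.57%

Real GDP 1989 = Nominal GDP 1989 = 45.22·261 + 7.47·592 + 17.28·343 = 22151.70.
Real GDP 1999 (at 1989 prices) = 45.22·240 + 7.47·990 + 17.28·464 = 26266.02.
Real growth = 26266.02/22151.70 − 1 = 0.1857.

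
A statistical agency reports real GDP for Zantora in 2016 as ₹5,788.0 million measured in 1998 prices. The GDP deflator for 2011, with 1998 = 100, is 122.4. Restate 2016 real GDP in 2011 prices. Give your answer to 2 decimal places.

Real GDP in 2011 prices = Real GDP in 1998 prices × (P_2011/P_1998) = 5788.0 × 1.224 = 7084.51.

₹7,084.51 million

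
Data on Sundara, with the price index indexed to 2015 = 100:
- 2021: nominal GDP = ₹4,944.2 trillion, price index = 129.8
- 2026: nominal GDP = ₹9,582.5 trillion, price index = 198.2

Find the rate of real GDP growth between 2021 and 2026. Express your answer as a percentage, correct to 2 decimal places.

26.93%

Real GDP 2021 = 4944.2 / 1.298 = 3809.09.
Real GDP 2026 = 9582.5 / 1.982 = 4834.76.
Real growth = 4834.76 / 3809.09 − 1 = 0.2693.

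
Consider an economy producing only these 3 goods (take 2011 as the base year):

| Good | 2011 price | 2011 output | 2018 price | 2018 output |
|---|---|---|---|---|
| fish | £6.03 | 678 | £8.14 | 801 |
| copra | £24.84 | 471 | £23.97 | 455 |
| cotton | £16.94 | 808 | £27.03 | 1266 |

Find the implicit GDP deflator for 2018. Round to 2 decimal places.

Nominal GDP 2018 = 8.14·801 + 23.97·455 + 27.03·1266 = 51646.47.
Real GDP 2018 (at 2011 prices) = 6.03·801 + 24.84·455 + 16.94·1266 = 37578.27.
Deflator = Nominal/Real × 100 = 51646.47/37578.27 × 100 = 137.437.

137.44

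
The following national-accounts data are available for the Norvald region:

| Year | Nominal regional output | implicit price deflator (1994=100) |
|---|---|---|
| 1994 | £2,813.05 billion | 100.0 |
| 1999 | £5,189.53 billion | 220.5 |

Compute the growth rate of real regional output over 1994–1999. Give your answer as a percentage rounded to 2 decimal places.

-16.34%

Deflate each year: 1994 → 2813.05/1.000 = 2813.05; 1999 → 5189.53/2.205 = 2353.53.
So real regional output changed by 2353.53/2813.05 − 1 = -0.1634, i.e. -16.34%.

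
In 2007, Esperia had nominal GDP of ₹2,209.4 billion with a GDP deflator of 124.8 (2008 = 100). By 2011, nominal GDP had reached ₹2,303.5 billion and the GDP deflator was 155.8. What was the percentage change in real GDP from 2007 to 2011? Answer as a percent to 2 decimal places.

-16.49%

Real GDP 2007 = 2209.4 / 1.248 = 1770.35.
Real GDP 2011 = 2303.5 / 1.558 = 1478.50.
Real growth = 1478.50 / 1770.35 − 1 = -0.1649.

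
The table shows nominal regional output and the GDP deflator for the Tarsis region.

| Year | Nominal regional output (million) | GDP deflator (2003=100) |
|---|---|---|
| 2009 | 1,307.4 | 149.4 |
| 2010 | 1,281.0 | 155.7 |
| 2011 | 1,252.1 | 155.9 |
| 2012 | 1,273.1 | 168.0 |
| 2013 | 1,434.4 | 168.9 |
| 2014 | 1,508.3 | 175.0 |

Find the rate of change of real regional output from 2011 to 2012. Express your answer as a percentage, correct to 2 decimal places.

-5.65%

Real regional output 2011 = 1252.1/1.559 = 803.14.
Real regional output 2012 = 1273.1/1.680 = 757.80.
Change = 757.80/803.14 − 1 = -0.0565.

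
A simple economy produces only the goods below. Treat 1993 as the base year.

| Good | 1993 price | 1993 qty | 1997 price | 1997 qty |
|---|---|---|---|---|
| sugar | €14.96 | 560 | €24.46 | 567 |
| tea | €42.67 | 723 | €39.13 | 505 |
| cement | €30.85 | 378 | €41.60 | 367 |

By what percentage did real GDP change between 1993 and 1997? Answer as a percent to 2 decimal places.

Real GDP 1993 = Nominal GDP 1993 = 14.96·560 + 42.67·723 + 30.85·378 = 50889.31.
Real GDP 1997 (at 1993 prices) = 14.96·567 + 42.67·505 + 30.85·367 = 41352.62.
Real growth = 41352.62/50889.31 − 1 = -0.1874.

-18.74%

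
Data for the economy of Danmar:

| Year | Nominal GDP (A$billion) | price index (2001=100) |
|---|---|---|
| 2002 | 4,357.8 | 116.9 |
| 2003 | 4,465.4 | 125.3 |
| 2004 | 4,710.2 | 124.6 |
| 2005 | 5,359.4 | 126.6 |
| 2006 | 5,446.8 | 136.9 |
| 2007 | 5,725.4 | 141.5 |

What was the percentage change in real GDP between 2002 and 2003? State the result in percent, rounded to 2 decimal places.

-4.40%

Real GDP 2002 = 4357.8/1.169 = 3727.80.
Real GDP 2003 = 4465.4/1.253 = 3563.77.
Change = 3563.77/3727.80 − 1 = -0.0440.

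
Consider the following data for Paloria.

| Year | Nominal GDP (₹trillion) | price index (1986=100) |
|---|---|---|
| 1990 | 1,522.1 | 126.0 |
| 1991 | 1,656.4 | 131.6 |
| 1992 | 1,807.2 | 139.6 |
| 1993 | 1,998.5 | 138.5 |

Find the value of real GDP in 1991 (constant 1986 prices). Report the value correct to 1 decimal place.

Real GDP 1991 = 1656.4 / 1.316 = 1258.66.

₹1,258.7 trillion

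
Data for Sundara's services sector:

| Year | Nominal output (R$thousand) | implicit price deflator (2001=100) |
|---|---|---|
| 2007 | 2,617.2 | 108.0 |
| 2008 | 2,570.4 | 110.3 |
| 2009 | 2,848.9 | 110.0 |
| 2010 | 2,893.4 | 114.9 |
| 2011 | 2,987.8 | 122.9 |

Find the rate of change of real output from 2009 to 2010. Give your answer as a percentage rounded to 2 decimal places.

Real output 2009 = 2848.9/1.100 = 2589.91.
Real output 2010 = 2893.4/1.149 = 2518.19.
Change = 2518.19/2589.91 − 1 = -0.0277.

-2.77%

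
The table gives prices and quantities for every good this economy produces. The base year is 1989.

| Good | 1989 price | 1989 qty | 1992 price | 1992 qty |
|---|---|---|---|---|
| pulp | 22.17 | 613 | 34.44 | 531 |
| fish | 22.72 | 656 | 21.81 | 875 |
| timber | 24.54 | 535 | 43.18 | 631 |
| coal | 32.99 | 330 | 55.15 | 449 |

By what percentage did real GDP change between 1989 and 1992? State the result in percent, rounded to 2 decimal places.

Real GDP 1989 = Nominal GDP 1989 = 22.17·613 + 22.72·656 + 24.54·535 + 32.99·330 = 52510.13.
Real GDP 1992 (at 1989 prices) = 22.17·531 + 22.72·875 + 24.54·631 + 32.99·449 = 61949.52.
Real growth = 61949.52/52510.13 − 1 = 0.1798.

17.98%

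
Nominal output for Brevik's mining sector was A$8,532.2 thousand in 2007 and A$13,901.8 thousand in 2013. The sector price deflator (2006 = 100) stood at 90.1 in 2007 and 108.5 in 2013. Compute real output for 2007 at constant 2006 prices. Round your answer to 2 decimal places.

Real output = Nominal / (sector price deflator/100) = 8532.2 / 0.901 = 9469.70.

A$9,469.70 thousand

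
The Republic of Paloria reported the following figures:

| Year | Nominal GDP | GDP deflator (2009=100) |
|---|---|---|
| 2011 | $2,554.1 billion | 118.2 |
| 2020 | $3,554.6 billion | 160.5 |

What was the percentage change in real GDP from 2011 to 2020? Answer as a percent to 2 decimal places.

Real GDP 2011 = 2554.1 / 1.182 = 2160.83.
Real GDP 2020 = 3554.6 / 1.605 = 2214.70.
Real growth = 2214.70 / 2160.83 − 1 = 0.0249.

2.49%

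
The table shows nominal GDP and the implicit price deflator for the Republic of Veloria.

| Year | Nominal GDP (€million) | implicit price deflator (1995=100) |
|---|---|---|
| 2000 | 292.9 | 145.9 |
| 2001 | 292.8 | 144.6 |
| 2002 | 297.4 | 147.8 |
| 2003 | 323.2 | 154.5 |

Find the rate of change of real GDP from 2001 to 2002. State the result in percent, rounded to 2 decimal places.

Real GDP 2001 = 292.8/1.446 = 202.49.
Real GDP 2002 = 297.4/1.478 = 201.22.
Change = 201.22/202.49 − 1 = -0.0063.

-0.63%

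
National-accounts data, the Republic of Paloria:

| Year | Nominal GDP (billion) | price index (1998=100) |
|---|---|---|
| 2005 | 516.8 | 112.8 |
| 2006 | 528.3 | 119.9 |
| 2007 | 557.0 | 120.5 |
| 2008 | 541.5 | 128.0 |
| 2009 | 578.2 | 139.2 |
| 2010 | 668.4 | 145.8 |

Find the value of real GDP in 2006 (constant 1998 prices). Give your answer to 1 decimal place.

440.6 billion

Real GDP 2006 = 528.3 / 1.199 = 440.62.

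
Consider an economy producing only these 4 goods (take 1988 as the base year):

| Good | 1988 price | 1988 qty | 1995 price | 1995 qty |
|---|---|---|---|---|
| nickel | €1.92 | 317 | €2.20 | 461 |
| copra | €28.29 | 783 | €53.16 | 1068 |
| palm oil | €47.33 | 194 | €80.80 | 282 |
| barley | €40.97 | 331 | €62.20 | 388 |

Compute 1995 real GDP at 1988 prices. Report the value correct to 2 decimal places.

€60342.26

Real GDP 1995 = Σ (p_1988 × q_1995) = 1.92·461 + 28.29·1068 + 47.33·282 + 40.97·388 = 60342.26.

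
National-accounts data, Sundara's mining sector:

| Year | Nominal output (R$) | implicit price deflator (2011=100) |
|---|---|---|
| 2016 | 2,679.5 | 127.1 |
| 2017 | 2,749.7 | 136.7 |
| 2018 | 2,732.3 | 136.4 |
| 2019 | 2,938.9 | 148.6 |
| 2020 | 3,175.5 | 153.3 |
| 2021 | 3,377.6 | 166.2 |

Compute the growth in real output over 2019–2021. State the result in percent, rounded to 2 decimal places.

Real output 2019 = 2938.9/1.486 = 1977.73.
Real output 2021 = 3377.6/1.662 = 2032.25.
Change = 2032.25/1977.73 − 1 = 0.0276.

2.76%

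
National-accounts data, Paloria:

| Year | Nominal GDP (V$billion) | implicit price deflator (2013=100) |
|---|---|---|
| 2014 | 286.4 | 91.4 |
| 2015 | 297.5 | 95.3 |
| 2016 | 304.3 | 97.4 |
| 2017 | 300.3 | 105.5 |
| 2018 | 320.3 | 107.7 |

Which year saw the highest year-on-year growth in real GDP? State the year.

2015: real = 297.5/0.953 = 312.17; growth vs 2014 (313.35) = -0.38%.
2016: real = 304.3/0.974 = 312.42; growth vs 2015 (312.17) = 0.08%.
2017: real = 300.3/1.055 = 284.64; growth vs 2016 (312.42) = -8.89%.
2018: real = 320.3/1.077 = 297.40; growth vs 2017 (284.64) = 4.48%.

2018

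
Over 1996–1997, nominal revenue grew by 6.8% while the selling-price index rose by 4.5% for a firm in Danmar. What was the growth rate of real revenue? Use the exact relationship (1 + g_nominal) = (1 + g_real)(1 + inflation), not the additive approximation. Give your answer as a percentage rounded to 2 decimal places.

(1 + g_nom) = (1 + g_real)(1 + π), so g_real = 1.0680 / 1.0450 − 1 = 0.02201.

2.20%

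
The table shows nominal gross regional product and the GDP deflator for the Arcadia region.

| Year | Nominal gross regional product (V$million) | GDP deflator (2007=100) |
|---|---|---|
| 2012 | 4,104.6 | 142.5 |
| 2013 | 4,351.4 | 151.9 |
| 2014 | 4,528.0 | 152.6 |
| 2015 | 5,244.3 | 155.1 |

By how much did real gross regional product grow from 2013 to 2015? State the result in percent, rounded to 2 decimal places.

Real gross regional product 2013 = 4351.4/1.519 = 2864.65.
Real gross regional product 2015 = 5244.3/1.551 = 3381.24.
Change = 3381.24/2864.65 − 1 = 0.1803.

18.03%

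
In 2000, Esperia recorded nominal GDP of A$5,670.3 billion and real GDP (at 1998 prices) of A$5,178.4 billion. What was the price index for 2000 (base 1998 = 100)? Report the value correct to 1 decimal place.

price index = (Nominal / Real) × 100 = 5670.3 / 5178.4 × 100 = 109.50.

109.5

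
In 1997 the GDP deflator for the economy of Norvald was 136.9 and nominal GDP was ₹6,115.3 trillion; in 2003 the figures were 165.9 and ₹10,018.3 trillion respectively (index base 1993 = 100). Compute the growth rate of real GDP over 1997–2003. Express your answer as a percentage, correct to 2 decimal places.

35.19%

Real GDP 1997 = 6115.3 / 1.369 = 4466.98.
Real GDP 2003 = 10018.3 / 1.659 = 6038.76.
Real growth = 6038.76 / 4466.98 − 1 = 0.3519.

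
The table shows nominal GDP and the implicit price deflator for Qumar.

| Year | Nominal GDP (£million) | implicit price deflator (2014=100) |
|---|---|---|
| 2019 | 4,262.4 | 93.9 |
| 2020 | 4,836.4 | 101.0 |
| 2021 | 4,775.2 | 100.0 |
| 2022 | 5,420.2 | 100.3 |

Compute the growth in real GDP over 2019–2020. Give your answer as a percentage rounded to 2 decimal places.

Real GDP 2019 = 4262.4/0.939 = 4539.30.
Real GDP 2020 = 4836.4/1.010 = 4788.51.
Change = 4788.51/4539.30 − 1 = 0.0549.

5.49%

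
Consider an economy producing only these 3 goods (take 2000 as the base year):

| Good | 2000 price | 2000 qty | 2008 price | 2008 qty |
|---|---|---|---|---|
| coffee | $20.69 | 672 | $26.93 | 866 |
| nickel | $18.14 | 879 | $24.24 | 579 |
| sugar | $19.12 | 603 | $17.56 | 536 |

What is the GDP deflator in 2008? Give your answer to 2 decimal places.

120.95

Nominal GDP 2008 = 26.93·866 + 24.24·579 + 17.56·536 = 46768.50.
Real GDP 2008 (at 2000 prices) = 20.69·866 + 18.14·579 + 19.12·536 = 38668.92.
Deflator = Nominal/Real × 100 = 46768.50/38668.92 × 100 = 120.946.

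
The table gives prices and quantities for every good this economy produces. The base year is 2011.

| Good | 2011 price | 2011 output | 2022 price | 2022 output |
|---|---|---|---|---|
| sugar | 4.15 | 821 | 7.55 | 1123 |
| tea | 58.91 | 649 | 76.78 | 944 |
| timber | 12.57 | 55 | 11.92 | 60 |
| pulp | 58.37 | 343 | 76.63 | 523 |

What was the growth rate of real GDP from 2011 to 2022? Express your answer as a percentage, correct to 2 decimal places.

Real GDP 2011 = Nominal GDP 2011 = 4.15·821 + 58.91·649 + 12.57·55 + 58.37·343 = 62352.00.
Real GDP 2022 (at 2011 prices) = 4.15·1123 + 58.91·944 + 12.57·60 + 58.37·523 = 91553.20.
Real growth = 91553.20/62352.00 − 1 = 0.4683.

46.83%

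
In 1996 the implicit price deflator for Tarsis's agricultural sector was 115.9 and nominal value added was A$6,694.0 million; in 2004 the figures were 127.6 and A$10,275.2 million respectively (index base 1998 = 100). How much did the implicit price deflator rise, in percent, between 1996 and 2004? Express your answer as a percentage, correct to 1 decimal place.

Price-level change = 127.6 / 115.9 − 1 = 0.1009.

10.1%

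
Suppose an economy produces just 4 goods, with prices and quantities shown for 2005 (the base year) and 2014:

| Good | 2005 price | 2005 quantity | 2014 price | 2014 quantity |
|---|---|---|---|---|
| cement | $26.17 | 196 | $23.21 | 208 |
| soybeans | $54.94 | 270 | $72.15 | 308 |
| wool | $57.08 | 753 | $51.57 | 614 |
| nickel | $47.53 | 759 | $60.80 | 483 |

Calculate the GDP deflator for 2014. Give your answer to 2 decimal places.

109.59

Nominal GDP 2014 = 23.21·208 + 72.15·308 + 51.57·614 + 60.80·483 = 88080.26.
Real GDP 2014 (at 2005 prices) = 26.17·208 + 54.94·308 + 57.08·614 + 47.53·483 = 80368.99.
Deflator = Nominal/Real × 100 = 88080.26/80368.99 × 100 = 109.595.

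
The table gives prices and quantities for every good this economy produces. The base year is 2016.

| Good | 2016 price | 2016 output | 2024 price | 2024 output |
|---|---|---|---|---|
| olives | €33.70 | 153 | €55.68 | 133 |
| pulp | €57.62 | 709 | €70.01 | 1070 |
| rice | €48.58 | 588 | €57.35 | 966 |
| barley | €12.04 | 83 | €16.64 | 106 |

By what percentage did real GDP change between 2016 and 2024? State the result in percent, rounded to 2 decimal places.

51.30%

Real GDP 2016 = Nominal GDP 2016 = 33.70·153 + 57.62·709 + 48.58·588 + 12.04·83 = 75573.04.
Real GDP 2024 (at 2016 prices) = 33.70·133 + 57.62·1070 + 48.58·966 + 12.04·106 = 114340.02.
Real growth = 114340.02/75573.04 − 1 = 0.5130.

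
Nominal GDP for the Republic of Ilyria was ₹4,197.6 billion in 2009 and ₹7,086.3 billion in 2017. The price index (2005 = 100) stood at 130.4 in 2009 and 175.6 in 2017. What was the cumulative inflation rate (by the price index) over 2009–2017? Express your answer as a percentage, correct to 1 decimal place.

Price-level change = 175.6 / 130.4 − 1 = 0.3466.

34.7%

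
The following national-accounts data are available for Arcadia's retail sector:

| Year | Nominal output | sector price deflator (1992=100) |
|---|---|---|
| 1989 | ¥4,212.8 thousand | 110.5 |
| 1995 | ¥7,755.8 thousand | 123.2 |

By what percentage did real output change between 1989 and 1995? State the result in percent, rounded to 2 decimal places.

65.12%

Deflate each year: 1989 → 4212.8/1.105 = 3812.49; 1995 → 7755.8/1.232 = 6295.29.
So real output changed by 6295.29/3812.49 − 1 = 0.6512, i.e. 65.12%.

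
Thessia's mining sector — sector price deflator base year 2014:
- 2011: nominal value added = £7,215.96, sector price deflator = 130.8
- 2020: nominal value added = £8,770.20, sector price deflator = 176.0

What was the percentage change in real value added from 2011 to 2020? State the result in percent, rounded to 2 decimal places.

Deflate each year: 2011 → 7215.96/1.308 = 5516.79; 2020 → 8770.20/1.760 = 4983.07.
So real value added changed by 4983.07/5516.79 − 1 = -0.0967, i.e. -9.67%.

-9.67%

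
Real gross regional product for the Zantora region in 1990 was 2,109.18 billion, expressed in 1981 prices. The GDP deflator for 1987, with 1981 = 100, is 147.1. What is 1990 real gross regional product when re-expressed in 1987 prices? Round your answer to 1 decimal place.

3,102.6 billion

Real gross regional product in 1987 prices = Real gross regional product in 1981 prices × (P_1987/P_1981) = 2109.18 × 1.471 = 3102.60.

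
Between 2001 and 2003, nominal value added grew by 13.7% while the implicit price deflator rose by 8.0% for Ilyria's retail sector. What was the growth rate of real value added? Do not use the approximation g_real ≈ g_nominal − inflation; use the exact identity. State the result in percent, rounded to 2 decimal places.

5.28%

(1 + g_nom) = (1 + g_real)(1 + π), so g_real = 1.1370 / 1.0800 − 1 = 0.05278.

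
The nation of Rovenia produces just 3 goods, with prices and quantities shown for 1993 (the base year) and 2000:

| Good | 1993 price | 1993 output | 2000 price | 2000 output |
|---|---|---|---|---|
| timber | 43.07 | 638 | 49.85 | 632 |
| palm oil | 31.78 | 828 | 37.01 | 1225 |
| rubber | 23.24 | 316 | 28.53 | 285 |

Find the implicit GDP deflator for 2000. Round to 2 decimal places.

116.76

Nominal GDP 2000 = 49.85·632 + 37.01·1225 + 28.53·285 = 84973.50.
Real GDP 2000 (at 1993 prices) = 43.07·632 + 31.78·1225 + 23.24·285 = 72774.14.
Deflator = Nominal/Real × 100 = 84973.50/72774.14 × 100 = 116.763.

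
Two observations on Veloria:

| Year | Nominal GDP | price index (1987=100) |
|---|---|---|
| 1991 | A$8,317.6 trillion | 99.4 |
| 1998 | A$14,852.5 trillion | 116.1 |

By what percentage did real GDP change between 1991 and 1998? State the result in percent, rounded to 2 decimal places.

Deflate each year: 1991 → 8317.6/0.994 = 8367.81; 1998 → 14852.5/1.161 = 12792.85.
So real GDP changed by 12792.85/8367.81 − 1 = 0.5288, i.e. 52.88%.

52.88%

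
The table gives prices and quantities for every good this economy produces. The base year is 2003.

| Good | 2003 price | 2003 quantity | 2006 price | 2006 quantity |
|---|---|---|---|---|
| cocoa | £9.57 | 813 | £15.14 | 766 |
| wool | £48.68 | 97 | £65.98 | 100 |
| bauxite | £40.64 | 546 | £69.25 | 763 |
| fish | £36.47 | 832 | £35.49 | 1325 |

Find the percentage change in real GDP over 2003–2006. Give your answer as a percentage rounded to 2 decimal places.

Real GDP 2003 = Nominal GDP 2003 = 9.57·813 + 48.68·97 + 40.64·546 + 36.47·832 = 65034.85.
Real GDP 2006 (at 2003 prices) = 9.57·766 + 48.68·100 + 40.64·763 + 36.47·1325 = 91529.69.
Real growth = 91529.69/65034.85 − 1 = 0.4074.

40.74%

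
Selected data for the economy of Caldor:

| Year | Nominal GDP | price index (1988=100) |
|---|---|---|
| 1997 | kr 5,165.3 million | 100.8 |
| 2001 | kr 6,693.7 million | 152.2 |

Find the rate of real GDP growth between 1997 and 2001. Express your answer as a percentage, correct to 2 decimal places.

Real GDP 1997 = 5165.3 / 1.008 = 5124.31.
Real GDP 2001 = 6693.7 / 1.522 = 4397.96.
Real growth = 4397.96 / 5124.31 − 1 = -0.1417.

-14.17%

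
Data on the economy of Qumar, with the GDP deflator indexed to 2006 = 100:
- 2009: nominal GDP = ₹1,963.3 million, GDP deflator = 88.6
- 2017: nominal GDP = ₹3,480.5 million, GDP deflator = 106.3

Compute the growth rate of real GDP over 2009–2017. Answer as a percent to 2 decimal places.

47.76%

Real GDP 2009 = 1963.3 / 0.886 = 2215.91.
Real GDP 2017 = 3480.5 / 1.063 = 3274.22.
Real growth = 3274.22 / 2215.91 − 1 = 0.4776.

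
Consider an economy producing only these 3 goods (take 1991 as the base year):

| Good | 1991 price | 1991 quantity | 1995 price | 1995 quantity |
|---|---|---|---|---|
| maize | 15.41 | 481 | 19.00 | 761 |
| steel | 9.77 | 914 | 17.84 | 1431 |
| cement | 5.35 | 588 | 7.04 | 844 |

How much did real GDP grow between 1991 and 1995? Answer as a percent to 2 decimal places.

55.09%

Real GDP 1991 = Nominal GDP 1991 = 15.41·481 + 9.77·914 + 5.35·588 = 19487.79.
Real GDP 1995 (at 1991 prices) = 15.41·761 + 9.77·1431 + 5.35·844 = 30223.28.
Real growth = 30223.28/19487.79 − 1 = 0.5509.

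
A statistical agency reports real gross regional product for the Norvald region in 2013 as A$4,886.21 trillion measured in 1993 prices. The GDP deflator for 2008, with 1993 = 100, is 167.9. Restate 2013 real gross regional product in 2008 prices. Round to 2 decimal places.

A$8,203.95 trillion

Real gross regional product in 2008 prices = Real gross regional product in 1993 prices × (P_2008/P_1993) = 4886.21 × 1.679 = 8203.95.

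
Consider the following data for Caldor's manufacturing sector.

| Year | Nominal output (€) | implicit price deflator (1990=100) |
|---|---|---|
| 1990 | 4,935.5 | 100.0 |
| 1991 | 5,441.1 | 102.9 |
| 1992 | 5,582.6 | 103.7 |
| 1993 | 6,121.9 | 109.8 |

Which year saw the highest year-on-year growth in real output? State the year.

1991

1991: real = 5441.1/1.029 = 5287.76; growth vs 1990 (4935.50) = 7.14%.
1992: real = 5582.6/1.037 = 5383.41; growth vs 1991 (5287.76) = 1.81%.
1993: real = 6121.9/1.098 = 5575.50; growth vs 1992 (5383.41) = 3.57%.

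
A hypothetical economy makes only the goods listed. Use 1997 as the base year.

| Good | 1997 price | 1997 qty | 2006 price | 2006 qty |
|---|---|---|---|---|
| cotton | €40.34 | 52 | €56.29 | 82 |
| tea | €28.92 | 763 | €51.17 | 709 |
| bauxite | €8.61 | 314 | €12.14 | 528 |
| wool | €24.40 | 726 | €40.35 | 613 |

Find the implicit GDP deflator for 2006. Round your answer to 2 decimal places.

Nominal GDP 2006 = 56.29·82 + 51.17·709 + 12.14·528 + 40.35·613 = 72039.78.
Real GDP 2006 (at 1997 prices) = 40.34·82 + 28.92·709 + 8.61·528 + 24.40·613 = 43315.44.
Deflator = Nominal/Real × 100 = 72039.78/43315.44 × 100 = 166.314.

166.31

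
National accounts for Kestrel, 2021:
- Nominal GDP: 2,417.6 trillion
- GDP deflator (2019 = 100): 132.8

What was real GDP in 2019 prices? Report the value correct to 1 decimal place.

Real GDP = Nominal / (GDP deflator/100) = 2417.6 / 1.328 = 1820.48.

1,820.5 trillion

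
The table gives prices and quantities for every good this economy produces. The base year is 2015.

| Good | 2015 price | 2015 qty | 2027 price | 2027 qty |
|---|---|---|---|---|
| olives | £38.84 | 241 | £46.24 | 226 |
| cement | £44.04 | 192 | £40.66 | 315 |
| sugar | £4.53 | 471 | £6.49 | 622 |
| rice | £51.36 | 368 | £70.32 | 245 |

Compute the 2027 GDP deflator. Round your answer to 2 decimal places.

Nominal GDP 2027 = 46.24·226 + 40.66·315 + 6.49·622 + 70.32·245 = 44523.32.
Real GDP 2027 (at 2015 prices) = 38.84·226 + 44.04·315 + 4.53·622 + 51.36·245 = 38051.30.
Deflator = Nominal/Real × 100 = 44523.32/38051.30 × 100 = 117.009.

117.01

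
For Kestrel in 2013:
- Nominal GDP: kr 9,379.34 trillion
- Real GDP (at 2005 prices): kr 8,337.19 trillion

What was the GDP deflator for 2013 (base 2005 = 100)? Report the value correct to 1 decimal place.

112.5

GDP deflator = (Nominal / Real) × 100 = 9379.34 / 8337.19 × 100 = 112.50.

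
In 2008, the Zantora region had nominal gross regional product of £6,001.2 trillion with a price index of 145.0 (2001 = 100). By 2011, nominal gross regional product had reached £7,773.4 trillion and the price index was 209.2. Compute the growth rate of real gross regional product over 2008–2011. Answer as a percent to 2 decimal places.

-10.22%

Real gross regional product 2008 = 6001.2 / 1.450 = 4138.76.
Real gross regional product 2011 = 7773.4 / 2.092 = 3715.77.
Real growth = 3715.77 / 4138.76 − 1 = -0.1022.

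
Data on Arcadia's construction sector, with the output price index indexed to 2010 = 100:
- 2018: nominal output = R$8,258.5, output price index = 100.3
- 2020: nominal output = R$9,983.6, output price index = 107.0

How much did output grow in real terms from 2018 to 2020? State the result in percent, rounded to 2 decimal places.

13.32%

Real output 2018 = 8258.5 / 1.003 = 8233.80.
Real output 2020 = 9983.6 / 1.070 = 9330.47.
Real growth = 9330.47 / 8233.80 − 1 = 0.1332.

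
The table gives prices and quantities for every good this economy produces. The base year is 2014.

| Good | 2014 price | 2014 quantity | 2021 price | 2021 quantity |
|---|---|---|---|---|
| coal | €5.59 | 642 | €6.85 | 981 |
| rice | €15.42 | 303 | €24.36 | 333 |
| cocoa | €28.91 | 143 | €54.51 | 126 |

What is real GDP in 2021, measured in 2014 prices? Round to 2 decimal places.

Real GDP 2021 = Σ (p_2014 × q_2021) = 5.59·981 + 15.42·333 + 28.91·126 = 14261.31.

€14261.31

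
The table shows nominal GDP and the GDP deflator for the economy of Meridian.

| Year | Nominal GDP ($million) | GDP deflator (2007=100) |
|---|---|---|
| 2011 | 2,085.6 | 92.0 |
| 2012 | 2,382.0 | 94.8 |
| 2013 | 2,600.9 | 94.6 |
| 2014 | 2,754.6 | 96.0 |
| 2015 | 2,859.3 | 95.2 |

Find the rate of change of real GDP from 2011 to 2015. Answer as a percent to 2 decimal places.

Real GDP 2011 = 2085.6/0.920 = 2266.96.
Real GDP 2015 = 2859.3/0.952 = 3003.47.
Change = 3003.47/2266.96 − 1 = 0.3249.

32.49%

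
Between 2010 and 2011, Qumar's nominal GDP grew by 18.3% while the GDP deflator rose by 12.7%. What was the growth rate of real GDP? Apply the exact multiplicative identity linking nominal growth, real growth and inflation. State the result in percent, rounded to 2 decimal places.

(1 + g_nom) = (1 + g_real)(1 + π), so g_real = 1.1830 / 1.1270 − 1 = 0.04969.

4.97%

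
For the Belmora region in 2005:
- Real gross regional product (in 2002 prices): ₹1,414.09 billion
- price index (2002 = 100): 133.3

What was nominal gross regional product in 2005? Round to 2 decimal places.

₹1,884.98 billion

Nominal gross regional product = Real × (price index/100) = 1414.09 × 1.333 = 1884.98.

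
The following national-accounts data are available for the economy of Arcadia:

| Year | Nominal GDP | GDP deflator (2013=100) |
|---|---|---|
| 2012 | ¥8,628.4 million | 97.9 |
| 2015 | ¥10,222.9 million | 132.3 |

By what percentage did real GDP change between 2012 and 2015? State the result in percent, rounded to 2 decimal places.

-12.33%

Deflate each year: 2012 → 8628.4/0.979 = 8813.48; 2015 → 10222.9/1.323 = 7727.06.
So real GDP changed by 7727.06/8813.48 − 1 = -0.1233, i.e. -12.33%.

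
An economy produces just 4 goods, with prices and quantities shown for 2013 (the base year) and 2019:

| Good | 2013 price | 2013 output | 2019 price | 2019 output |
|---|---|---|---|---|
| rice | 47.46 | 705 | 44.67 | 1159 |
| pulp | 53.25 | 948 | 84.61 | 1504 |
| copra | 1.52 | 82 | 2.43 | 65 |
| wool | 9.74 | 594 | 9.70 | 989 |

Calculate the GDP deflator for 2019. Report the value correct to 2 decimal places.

Nominal GDP 2019 = 44.67·1159 + 84.61·1504 + 2.43·65 + 9.70·989 = 188777.22.
Real GDP 2019 (at 2013 prices) = 47.46·1159 + 53.25·1504 + 1.52·65 + 9.74·989 = 144825.80.
Deflator = Nominal/Real × 100 = 188777.22/144825.80 × 100 = 130.348.

130.35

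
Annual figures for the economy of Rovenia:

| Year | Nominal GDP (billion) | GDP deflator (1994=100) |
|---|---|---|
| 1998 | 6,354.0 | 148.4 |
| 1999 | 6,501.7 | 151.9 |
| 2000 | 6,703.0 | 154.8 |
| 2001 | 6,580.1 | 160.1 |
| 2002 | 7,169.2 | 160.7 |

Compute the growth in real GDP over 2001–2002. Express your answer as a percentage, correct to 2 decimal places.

Real GDP 2001 = 6580.1/1.601 = 4109.99.
Real GDP 2002 = 7169.2/1.607 = 4461.23.
Change = 4461.23/4109.99 − 1 = 0.0855.

8.55%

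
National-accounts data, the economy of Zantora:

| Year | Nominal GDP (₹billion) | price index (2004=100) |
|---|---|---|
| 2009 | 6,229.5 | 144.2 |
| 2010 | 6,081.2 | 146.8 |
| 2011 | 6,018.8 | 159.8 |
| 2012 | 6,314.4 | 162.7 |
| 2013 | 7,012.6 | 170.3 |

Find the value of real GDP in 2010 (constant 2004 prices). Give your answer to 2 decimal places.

₹4,142.51 billion

Real GDP 2010 = 6081.2 / 1.468 = 4142.51.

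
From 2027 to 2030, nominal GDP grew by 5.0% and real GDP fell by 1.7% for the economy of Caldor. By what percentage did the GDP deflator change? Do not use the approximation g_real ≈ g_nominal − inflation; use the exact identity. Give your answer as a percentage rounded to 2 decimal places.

6.82%

(1 + g_nom) = (1 + g_real)(1 + π), so π = 1.0500 / 0.9830 − 1 = 0.06816.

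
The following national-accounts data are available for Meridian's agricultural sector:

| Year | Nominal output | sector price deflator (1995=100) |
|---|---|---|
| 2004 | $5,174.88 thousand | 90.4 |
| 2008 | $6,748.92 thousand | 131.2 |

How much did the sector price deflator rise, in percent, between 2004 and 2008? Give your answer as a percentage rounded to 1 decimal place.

45.1%

Price-level change = 131.2 / 90.4 − 1 = 0.4513.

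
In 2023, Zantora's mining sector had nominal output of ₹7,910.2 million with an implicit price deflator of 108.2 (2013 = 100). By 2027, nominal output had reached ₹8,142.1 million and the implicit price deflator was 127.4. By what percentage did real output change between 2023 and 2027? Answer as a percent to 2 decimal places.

Real output 2023 = 7910.2 / 1.082 = 7310.72.
Real output 2027 = 8142.1 / 1.274 = 6390.97.
Real growth = 6390.97 / 7310.72 − 1 = -0.1258.

-12.58%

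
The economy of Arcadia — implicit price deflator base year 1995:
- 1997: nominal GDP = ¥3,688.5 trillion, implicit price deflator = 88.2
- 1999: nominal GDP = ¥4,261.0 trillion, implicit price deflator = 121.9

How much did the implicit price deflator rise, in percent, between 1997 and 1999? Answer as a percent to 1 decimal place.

Price-level change = 121.9 / 88.2 − 1 = 0.3821.

38.2%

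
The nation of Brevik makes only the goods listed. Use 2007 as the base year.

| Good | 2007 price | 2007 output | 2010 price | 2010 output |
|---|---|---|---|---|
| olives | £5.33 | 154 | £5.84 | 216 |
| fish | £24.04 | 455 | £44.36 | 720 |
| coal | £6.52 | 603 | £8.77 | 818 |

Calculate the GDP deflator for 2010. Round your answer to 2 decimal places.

Nominal GDP 2010 = 5.84·216 + 44.36·720 + 8.77·818 = 40374.50.
Real GDP 2010 (at 2007 prices) = 5.33·216 + 24.04·720 + 6.52·818 = 23793.44.
Deflator = Nominal/Real × 100 = 40374.50/23793.44 × 100 = 169.688.

169.69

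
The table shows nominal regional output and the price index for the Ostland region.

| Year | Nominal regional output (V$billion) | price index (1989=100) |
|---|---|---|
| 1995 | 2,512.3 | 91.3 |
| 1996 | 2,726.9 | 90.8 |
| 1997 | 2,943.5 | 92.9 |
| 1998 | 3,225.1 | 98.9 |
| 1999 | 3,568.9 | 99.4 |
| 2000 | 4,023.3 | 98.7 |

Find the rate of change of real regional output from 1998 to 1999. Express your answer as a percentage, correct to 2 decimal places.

Real regional output 1998 = 3225.1/0.989 = 3260.97.
Real regional output 1999 = 3568.9/0.994 = 3590.44.
Change = 3590.44/3260.97 − 1 = 0.1010.

10.10%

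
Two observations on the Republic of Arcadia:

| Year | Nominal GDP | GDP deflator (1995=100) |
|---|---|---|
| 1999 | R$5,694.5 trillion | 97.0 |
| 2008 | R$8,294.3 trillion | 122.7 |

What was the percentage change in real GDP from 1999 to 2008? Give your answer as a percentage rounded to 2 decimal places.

Deflate each year: 1999 → 5694.5/0.970 = 5870.62; 2008 → 8294.3/1.227 = 6759.82.
So real GDP changed by 6759.82/5870.62 − 1 = 0.1515, i.e. 15.15%.

15.15%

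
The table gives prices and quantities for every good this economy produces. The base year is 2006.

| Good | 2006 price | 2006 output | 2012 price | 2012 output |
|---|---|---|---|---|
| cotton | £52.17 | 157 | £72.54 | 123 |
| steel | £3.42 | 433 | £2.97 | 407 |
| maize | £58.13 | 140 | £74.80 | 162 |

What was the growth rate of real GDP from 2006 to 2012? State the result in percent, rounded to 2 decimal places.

-3.28%

Real GDP 2006 = Nominal GDP 2006 = 52.17·157 + 3.42·433 + 58.13·140 = 17809.75.
Real GDP 2012 (at 2006 prices) = 52.17·123 + 3.42·407 + 58.13·162 = 17225.91.
Real growth = 17225.91/17809.75 − 1 = -0.0328.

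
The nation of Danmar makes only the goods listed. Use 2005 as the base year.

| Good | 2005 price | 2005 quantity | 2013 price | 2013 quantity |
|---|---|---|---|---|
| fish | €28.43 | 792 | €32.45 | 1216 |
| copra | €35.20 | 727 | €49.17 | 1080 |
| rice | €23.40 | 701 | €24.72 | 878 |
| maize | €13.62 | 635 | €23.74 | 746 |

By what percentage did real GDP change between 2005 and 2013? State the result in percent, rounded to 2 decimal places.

41.19%

Real GDP 2005 = Nominal GDP 2005 = 28.43·792 + 35.20·727 + 23.40·701 + 13.62·635 = 73159.06.
Real GDP 2013 (at 2005 prices) = 28.43·1216 + 35.20·1080 + 23.40·878 + 13.62·746 = 103292.60.
Real growth = 103292.60/73159.06 − 1 = 0.4119.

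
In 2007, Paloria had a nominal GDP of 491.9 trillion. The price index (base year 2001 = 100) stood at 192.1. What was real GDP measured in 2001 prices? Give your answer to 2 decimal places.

Real GDP = Nominal / (price index/100) = 491.9 / 1.921 = 256.06.

256.06 trillion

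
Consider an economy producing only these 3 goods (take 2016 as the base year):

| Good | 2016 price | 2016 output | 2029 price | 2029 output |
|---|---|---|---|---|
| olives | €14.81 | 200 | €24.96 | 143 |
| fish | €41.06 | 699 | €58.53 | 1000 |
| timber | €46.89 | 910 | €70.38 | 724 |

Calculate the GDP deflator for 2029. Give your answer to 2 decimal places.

146.58

Nominal GDP 2029 = 24.96·143 + 58.53·1000 + 70.38·724 = 113054.40.
Real GDP 2029 (at 2016 prices) = 14.81·143 + 41.06·1000 + 46.89·724 = 77126.19.
Deflator = Nominal/Real × 100 = 113054.40/77126.19 × 100 = 146.584.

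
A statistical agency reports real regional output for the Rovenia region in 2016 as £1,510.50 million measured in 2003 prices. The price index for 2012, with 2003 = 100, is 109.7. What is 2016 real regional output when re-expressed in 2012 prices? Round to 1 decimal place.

£1,657.0 million

Real regional output in 2012 prices = Real regional output in 2003 prices × (P_2012/P_2003) = 1510.50 × 1.097 = 1657.02.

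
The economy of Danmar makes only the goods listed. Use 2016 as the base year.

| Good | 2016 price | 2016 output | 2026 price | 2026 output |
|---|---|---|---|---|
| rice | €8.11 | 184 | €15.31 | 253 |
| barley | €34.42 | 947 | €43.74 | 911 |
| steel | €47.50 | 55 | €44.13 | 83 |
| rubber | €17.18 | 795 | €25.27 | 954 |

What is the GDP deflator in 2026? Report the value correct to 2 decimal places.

Nominal GDP 2026 = 15.31·253 + 43.74·911 + 44.13·83 + 25.27·954 = 71490.94.
Real GDP 2026 (at 2016 prices) = 8.11·253 + 34.42·911 + 47.50·83 + 17.18·954 = 53740.67.
Deflator = Nominal/Real × 100 = 71490.94/53740.67 × 100 = 133.029.

133.03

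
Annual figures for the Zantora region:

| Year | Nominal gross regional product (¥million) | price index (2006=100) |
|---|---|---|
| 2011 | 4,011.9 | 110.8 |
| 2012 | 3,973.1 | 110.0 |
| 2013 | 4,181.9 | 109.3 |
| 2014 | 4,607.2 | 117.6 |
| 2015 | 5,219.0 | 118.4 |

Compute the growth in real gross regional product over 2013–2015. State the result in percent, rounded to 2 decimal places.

Real gross regional product 2013 = 4181.9/1.093 = 3826.08.
Real gross regional product 2015 = 5219.0/1.184 = 4407.94.
Change = 4407.94/3826.08 − 1 = 0.1521.

15.21%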